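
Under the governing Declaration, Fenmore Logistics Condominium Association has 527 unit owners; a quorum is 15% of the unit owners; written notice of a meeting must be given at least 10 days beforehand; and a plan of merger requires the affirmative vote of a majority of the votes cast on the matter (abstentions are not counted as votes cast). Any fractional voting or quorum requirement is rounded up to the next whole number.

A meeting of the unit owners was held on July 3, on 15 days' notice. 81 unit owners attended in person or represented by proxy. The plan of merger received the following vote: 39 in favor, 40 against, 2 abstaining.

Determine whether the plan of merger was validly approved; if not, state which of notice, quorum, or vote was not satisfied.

Notice: 15 days given; 10 required. Satisfied.
Quorum: 15% of 527 = 79.05, rounded up to 80; 81 present. Satisfied.
Vote: requires a majority of the votes cast (81 − 2 abstaining = 79); a majority of 79 is 40, so 40 needed; 39 in favor. Not satisfied.

Invalid — vote requirement not satisfied.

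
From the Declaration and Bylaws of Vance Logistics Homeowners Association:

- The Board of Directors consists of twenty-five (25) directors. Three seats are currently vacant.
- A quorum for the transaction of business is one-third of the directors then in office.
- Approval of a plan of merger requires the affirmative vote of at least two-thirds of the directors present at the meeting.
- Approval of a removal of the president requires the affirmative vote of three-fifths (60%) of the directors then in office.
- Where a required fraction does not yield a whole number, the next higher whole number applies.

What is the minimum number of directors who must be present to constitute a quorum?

8

1/3 of 22 = 7.33, rounded up to 8.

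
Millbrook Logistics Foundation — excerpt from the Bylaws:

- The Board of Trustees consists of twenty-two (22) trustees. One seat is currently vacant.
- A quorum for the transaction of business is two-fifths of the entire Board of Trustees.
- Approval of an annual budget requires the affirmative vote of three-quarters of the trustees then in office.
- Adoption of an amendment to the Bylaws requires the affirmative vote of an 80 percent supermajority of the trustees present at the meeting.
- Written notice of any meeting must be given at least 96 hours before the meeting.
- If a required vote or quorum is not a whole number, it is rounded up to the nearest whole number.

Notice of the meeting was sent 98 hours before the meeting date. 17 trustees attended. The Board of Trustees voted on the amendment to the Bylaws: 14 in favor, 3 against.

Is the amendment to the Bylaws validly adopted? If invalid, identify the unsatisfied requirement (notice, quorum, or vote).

Valid — all requirements satisfied.

Notice: 98 hours given; 96 required (98 ≥ 96). Satisfied.
Quorum: 17 present; quorum is 9. Satisfied.
Vote: the amendment to the Bylaws requires four-fifths of the trustees present (17). 4/5 of 17 = 13.60, rounded up to 14, so 14 affirmative votes are needed; 14 voted in favor. Satisfied.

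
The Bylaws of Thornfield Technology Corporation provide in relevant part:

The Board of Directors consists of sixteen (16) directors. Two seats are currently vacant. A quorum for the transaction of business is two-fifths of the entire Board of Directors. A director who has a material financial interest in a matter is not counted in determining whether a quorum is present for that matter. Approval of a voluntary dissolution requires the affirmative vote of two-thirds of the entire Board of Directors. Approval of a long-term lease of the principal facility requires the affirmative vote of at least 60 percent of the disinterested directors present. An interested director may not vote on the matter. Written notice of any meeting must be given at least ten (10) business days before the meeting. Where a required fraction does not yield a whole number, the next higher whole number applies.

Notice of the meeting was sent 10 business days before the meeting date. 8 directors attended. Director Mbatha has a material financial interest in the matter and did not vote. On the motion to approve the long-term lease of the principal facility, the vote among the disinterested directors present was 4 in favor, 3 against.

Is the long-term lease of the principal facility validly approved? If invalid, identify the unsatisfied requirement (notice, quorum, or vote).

Invalid — vote requirement not satisfied.

Notice: 10 business days given; 10 required (10 ≥ 10). Satisfied.
Quorum: 8 present, but the 1 interested director does not count, leaving 7. Quorum is 7. Satisfied.
Vote: the long-term lease of the principal facility requires three-fifths of the disinterested directors present (8 − 1 = 7). 3/5 of 7 = 4.20, rounded up to 5, so 5 affirmative votes are needed; 4 voted in favor. Not satisfied.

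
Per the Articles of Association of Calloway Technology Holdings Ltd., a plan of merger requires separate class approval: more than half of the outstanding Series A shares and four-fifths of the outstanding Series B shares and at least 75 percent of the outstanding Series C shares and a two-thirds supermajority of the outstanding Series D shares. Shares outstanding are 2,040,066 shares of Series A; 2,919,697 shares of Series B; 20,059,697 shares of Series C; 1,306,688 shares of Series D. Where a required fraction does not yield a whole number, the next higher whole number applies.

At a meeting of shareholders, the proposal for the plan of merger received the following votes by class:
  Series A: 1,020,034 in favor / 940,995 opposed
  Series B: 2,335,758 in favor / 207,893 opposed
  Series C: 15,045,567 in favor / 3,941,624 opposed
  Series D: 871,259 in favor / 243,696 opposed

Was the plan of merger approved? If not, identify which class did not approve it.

Series A: a majority of 2040066 is 1020034; 1,020,034 required, 1,020,034 in favor — approved.
Series B: 4/5 of 2919697 = 2335757.60, rounded up to 2335758; 2,335,758 required, 2,335,758 in favor — approved.
Series C: 3/4 of 20059697 = 15044772.75, rounded up to 15044773; 15,044,773 required, 15,045,567 in favor — approved.
Series D: 2/3 of 1306688 = 871125.33, rounded up to 871126; 871,126 required, 871,259 in favor — approved.

Approved — every class gave the required vote.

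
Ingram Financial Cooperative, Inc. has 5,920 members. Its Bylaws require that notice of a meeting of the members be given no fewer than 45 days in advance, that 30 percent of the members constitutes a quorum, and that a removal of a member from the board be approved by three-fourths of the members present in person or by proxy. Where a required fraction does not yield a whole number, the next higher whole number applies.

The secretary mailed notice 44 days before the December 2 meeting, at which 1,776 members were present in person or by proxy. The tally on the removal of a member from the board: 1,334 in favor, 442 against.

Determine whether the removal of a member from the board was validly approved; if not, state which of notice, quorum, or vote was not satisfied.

Invalid — notice requirement not satisfied.

Notice: 44 days given; 45 required. Not satisfied.
Quorum: 30% of 5,920 = 1,776; 1,776 present. Satisfied.
Vote: requires three-fourths of those present (1,776); 3/4 of 1776 = 1332, so 1,332 needed; 1,334 in favor. Satisfied.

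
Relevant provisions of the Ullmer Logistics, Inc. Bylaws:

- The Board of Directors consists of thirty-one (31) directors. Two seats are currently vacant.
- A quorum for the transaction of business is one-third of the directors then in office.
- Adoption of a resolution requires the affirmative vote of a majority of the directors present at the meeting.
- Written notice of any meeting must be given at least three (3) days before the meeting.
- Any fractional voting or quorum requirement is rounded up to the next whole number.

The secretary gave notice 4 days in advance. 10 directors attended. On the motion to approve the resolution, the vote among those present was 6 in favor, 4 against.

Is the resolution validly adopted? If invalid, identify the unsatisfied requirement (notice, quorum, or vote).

Notice: 4 days given; 3 required (4 ≥ 3). Satisfied.
Quorum: 10 present; quorum is 10. Satisfied.
Vote: the resolution requires a majority of the directors present (10). A majority of 10 is 6, so 6 affirmative votes are needed; 6 voted in favor. Satisfied.

Valid — all requirements satisfied.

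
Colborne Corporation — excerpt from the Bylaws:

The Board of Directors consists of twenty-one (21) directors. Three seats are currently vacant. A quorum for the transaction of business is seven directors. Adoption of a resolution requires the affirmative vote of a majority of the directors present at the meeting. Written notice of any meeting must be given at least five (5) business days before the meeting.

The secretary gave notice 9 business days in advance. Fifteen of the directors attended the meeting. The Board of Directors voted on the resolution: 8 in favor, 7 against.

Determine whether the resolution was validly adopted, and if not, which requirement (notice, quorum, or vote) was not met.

Valid — all requirements satisfied.

Notice: 9 business days given; 5 required (9 ≥ 5). Satisfied.
Quorum: 15 present; quorum is 7. Satisfied.
Vote: the resolution requires a majority of the directors present (15). A majority of 15 is 8, so 8 affirmative votes are needed; 8 voted in favor. Satisfied.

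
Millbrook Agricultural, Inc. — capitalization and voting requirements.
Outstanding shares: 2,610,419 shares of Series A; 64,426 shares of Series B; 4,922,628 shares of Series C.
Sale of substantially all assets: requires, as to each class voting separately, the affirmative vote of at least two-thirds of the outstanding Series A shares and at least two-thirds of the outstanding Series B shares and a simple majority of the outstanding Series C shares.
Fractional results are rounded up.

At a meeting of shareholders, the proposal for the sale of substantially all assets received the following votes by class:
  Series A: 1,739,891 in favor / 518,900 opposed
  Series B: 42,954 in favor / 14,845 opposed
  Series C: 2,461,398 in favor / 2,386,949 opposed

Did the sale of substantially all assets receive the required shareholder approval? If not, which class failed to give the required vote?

Series A: 2/3 of 2610419 = 1740279.33, rounded up to 1740280; 1,740,280 required, 1,739,891 in favor — not approved.
Series B: 2/3 of 64426 = 42950.67, rounded up to 42951; 42,951 required, 42,954 in favor — approved.
Series C: a majority of 4922628 is 2461315; 2,461,315 required, 2,461,398 in favor — approved.

Not approved — the Series A shares did not give the required vote.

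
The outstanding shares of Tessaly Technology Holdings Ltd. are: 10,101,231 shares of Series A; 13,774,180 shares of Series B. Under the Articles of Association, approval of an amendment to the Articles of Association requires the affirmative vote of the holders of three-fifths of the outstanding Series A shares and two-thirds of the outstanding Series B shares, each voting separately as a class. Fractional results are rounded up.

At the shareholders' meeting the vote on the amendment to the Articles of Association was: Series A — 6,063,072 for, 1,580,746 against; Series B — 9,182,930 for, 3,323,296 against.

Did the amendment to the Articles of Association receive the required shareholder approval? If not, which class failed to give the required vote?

Approved — every class gave the required vote.

Series A: 3/5 of 10101231 = 6060738.60, rounded up to 6060739; 6,060,739 required, 6,063,072 in favor — approved.
Series B: 2/3 of 13774180 = 9182786.67, rounded up to 9182787; 9,182,787 required, 9,182,930 in favor — approved.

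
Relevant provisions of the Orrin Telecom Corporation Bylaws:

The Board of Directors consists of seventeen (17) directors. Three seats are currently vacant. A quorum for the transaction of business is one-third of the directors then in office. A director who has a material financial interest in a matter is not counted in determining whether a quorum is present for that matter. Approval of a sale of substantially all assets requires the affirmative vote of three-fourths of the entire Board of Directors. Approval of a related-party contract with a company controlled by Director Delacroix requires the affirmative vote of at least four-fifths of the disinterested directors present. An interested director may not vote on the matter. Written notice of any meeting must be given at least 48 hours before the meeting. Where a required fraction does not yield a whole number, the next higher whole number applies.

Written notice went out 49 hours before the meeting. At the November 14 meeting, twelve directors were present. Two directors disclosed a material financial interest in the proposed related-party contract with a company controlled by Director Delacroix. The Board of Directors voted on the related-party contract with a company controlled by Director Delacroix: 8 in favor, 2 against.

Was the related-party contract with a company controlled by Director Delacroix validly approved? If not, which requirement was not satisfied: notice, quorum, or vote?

Notice: 49 hours given; 48 required (49 ≥ 48). Satisfied.
Quorum: 12 present, but the 2 interested directors do not count, leaving 10. Quorum is 5. Satisfied.
Vote: the related-party contract with a company controlled by Director Delacroix requires four-fifths of the disinterested directors present (12 − 2 = 10). 4/5 of 10 = 8, so 8 affirmative votes are needed; 8 voted in favor. Satisfied.

Valid — all requirements satisfied.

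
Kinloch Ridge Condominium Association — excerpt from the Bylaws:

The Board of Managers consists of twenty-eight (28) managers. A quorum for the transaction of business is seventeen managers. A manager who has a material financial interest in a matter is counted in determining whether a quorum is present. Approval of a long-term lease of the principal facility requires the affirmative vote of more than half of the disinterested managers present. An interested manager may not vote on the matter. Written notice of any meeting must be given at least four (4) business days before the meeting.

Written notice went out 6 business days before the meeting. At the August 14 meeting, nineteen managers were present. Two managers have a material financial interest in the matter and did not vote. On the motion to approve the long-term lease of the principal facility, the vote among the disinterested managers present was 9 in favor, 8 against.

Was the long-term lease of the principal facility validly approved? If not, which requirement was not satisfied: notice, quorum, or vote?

Notice: 6 business days given; 4 required (6 ≥ 4). Satisfied.
Quorum: 19 present (interested managers count toward quorum); quorum is 17. Satisfied.
Vote: the long-term lease of the principal facility requires a majority of the disinterested managers present (19 − 2 = 17). A majority of 17 is 9, so 9 affirmative votes are needed; 9 voted in favor. Satisfied.

Valid — all requirements satisfied.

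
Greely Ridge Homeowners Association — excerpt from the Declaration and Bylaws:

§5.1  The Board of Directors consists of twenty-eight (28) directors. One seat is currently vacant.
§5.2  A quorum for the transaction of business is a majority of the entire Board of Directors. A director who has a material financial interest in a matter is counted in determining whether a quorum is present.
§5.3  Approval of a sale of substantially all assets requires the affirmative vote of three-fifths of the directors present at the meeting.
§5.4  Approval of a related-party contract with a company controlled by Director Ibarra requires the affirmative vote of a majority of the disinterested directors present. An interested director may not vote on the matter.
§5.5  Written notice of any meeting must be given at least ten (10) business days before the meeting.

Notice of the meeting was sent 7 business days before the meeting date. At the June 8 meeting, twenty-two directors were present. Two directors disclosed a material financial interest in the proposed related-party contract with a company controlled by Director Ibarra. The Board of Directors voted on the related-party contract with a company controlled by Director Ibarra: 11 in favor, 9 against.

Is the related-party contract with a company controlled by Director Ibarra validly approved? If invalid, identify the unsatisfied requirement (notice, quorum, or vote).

Invalid — notice requirement not satisfied.

Notice: 7 business days given; 10 required (7 < 10). Not satisfied.
Quorum: 22 present (interested directors count toward quorum); quorum is 15. Satisfied.
Vote: the related-party contract with a company controlled by Director Ibarra requires a majority of the disinterested directors present (22 − 2 = 20). A majority of 20 is 11, so 11 affirmative votes are needed; 11 voted in favor. Satisfied.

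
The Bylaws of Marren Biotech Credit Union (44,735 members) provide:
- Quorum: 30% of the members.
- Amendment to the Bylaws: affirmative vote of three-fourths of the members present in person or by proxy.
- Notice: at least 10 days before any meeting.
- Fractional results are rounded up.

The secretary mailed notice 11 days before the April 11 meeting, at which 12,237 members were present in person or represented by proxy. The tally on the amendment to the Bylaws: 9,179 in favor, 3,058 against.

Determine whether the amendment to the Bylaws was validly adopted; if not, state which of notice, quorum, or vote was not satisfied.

Invalid — quorum requirement not satisfied.

Notice: 11 days given; 10 required. Satisfied.
Quorum: 30% of 44,735 = 13,420.50, rounded up to 13,421; 12,237 present. Not satisfied.
Vote: requires three-fourths of those present (12,237); 3/4 of 12237 = 9177.75, rounded up to 9178, so 9,178 needed; 9,179 in favor. Satisfied.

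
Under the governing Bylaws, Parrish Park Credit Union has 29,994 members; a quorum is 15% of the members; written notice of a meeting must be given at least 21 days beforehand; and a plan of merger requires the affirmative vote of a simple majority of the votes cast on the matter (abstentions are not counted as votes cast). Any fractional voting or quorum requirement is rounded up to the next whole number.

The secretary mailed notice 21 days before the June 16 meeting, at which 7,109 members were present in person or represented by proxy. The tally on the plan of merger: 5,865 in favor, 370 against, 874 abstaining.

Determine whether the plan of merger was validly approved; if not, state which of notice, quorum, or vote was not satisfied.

Valid — all requirements satisfied.

Notice: 21 days given; 21 required. Satisfied.
Quorum: 15% of 29,994 = 4,499.10, rounded up to 4,500; 7,109 present. Satisfied.
Vote: requires a majority of the votes cast (7,109 − 874 abstaining = 6,235); a majority of 6235 is 3118, so 3,118 needed; 5,865 in favor. Satisfied.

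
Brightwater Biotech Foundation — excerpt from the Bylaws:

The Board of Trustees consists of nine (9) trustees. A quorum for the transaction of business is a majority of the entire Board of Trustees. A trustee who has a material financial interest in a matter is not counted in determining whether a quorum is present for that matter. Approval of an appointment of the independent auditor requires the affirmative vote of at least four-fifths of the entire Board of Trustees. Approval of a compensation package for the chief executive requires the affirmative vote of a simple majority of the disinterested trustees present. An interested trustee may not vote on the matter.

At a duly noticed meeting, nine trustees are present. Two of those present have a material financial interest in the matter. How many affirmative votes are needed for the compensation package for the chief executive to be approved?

4

The compensation package for the chief executive requires a majority of the disinterested trustees present (9 − 2 = 7).
A majority of 7 is 4.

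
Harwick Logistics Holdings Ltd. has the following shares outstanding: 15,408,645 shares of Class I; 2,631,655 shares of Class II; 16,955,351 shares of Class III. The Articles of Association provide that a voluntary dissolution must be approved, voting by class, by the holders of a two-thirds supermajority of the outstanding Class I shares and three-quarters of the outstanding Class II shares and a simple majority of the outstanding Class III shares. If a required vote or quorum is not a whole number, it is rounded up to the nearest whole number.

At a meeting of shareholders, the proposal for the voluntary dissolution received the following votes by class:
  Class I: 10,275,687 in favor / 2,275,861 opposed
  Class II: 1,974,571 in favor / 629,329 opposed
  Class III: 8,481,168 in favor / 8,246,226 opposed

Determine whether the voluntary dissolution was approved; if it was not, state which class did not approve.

Class I: 2/3 of 15408645 = 10272430; 10,272,430 required, 10,275,687 in favor — approved.
Class II: 3/4 of 2631655 = 1973741.25, rounded up to 1973742; 1,973,742 required, 1,974,571 in favor — approved.
Class III: a majority of 16955351 is 8477676; 8,477,676 required, 8,481,168 in favor — approved.

Approved — every class gave the required vote.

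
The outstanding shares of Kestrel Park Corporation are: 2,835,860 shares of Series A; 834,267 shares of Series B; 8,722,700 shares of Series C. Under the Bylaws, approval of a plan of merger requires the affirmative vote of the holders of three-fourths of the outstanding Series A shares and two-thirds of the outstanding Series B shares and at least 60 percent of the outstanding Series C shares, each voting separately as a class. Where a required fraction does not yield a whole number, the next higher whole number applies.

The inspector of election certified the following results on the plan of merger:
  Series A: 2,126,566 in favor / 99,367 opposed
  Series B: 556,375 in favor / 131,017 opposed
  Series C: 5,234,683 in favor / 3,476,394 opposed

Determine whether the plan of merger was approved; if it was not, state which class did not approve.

Not approved — the Series A shares did not give the required vote.

Series A: 3/4 of 2835860 = 2126895; 2,126,895 required, 2,126,566 in favor — not approved.
Series B: 2/3 of 834267 = 556178; 556,178 required, 556,375 in favor — approved.
Series C: 3/5 of 8722700 = 5233620; 5,233,620 required, 5,234,683 in favor — approved.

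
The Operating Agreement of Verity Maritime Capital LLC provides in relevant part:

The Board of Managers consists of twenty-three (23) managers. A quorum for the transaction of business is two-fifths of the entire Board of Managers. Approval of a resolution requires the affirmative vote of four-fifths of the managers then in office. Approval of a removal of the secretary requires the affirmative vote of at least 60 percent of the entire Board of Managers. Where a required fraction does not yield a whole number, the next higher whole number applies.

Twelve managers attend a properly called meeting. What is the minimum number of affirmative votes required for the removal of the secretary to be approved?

The removal of the secretary requires three-fifths of the entire Board of Managers (23).
3/5 of 23 = 13.80, rounded up to 14.
(Only 12 can vote, so the removal of the secretary cannot pass at this meeting, but the required vote is still 14.)

14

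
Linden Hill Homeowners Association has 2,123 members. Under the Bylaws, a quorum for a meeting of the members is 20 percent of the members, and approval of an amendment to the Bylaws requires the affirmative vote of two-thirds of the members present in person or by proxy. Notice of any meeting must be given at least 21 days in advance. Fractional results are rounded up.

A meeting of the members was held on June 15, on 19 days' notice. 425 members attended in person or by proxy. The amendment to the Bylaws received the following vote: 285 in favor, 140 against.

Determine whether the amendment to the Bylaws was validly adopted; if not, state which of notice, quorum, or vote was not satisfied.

Notice: 19 days given; 21 required. Not satisfied.
Quorum: 20% of 2,123 = 424.60, rounded up to 425; 425 present. Satisfied.
Vote: requires two-thirds of those present (425); 2/3 of 425 = 283.33, rounded up to 284, so 284 needed; 285 in favor. Satisfied.

Invalid — notice requirement not satisfied.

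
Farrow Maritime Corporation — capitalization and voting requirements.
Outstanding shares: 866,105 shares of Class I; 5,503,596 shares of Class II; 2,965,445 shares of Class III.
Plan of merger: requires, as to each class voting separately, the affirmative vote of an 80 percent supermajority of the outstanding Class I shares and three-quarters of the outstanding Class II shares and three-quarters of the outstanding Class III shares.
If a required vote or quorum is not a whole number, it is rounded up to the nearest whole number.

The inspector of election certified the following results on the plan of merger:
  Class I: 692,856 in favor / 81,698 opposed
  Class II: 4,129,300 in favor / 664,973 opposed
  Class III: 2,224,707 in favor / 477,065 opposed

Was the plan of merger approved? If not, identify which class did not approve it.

Class I: 4/5 of 866105 = 692884; 692,884 required, 692,856 in favor — not approved.
Class II: 3/4 of 5503596 = 4127697; 4,127,697 required, 4,129,300 in favor — approved.
Class III: 3/4 of 2965445 = 2224083.75, rounded up to 2224084; 2,224,084 required, 2,224,707 in favor — approved.

Not approved — the Class I shares did not give the required vote.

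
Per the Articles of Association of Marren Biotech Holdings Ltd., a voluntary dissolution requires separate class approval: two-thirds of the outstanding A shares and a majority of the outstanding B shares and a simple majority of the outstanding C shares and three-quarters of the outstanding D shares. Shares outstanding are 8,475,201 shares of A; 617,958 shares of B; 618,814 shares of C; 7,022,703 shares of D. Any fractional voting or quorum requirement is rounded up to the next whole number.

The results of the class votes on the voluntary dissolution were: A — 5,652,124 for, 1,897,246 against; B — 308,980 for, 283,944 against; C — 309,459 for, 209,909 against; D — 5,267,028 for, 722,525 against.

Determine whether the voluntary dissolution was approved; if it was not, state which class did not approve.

A: 2/3 of 8475201 = 5650134; 5,650,134 required, 5,652,124 in favor — approved.
B: a majority of 617958 is 308980; 308,980 required, 308,980 in favor — approved.
C: a majority of 618814 is 309408; 309,408 required, 309,459 in favor — approved.
D: 3/4 of 7022703 = 5267027.25, rounded up to 5267028; 5,267,028 required, 5,267,028 in favor — approved.

Approved — every class gave the required vote.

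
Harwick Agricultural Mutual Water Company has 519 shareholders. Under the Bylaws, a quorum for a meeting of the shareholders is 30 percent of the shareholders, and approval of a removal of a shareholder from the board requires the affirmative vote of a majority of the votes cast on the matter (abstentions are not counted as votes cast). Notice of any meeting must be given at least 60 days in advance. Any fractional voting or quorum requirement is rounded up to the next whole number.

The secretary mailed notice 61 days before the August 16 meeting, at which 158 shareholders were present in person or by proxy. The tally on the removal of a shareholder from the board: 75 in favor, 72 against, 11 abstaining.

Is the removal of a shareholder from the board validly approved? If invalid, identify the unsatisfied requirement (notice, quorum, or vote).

Notice: 61 days given; 60 required. Satisfied.
Quorum: 30% of 519 = 155.70, rounded up to 156; 158 present. Satisfied.
Vote: requires a majority of the votes cast (158 − 11 abstaining = 147); a majority of 147 is 74, so 74 needed; 75 in favor. Satisfied.

Valid — all requirements satisfied.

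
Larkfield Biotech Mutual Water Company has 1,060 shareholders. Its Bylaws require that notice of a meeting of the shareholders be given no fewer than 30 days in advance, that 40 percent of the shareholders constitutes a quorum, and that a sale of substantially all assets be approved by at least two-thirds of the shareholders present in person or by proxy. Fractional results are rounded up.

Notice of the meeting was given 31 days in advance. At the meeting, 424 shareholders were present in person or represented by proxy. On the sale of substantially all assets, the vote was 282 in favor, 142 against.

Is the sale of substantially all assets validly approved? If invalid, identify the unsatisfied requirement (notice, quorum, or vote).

Invalid — vote requirement not satisfied.

Notice: 31 days given; 30 required. Satisfied.
Quorum: 40% of 1,060 = 424; 424 present. Satisfied.
Vote: requires two-thirds of those present (424); 2/3 of 424 = 282.67, rounded up to 283, so 283 needed; 282 in favor. Not satisfied.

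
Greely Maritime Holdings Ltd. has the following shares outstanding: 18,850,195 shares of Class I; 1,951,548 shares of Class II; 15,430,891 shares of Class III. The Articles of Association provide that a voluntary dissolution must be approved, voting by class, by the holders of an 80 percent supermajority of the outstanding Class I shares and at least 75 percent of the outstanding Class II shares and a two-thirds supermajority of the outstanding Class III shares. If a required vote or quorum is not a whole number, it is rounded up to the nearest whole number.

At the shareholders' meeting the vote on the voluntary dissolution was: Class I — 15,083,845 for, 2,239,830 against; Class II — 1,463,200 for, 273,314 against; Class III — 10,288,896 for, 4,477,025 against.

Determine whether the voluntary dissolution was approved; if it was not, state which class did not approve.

Class I: 4/5 of 18850195 = 15080156; 15,080,156 required, 15,083,845 in favor — approved.
Class II: 3/4 of 1951548 = 1463661; 1,463,661 required, 1,463,200 in favor — not approved.
Class III: 2/3 of 15430891 = 10287260.67, rounded up to 10287261; 10,287,261 required, 10,288,896 in favor — approved.

Not approved — the Class II shares did not give the required vote.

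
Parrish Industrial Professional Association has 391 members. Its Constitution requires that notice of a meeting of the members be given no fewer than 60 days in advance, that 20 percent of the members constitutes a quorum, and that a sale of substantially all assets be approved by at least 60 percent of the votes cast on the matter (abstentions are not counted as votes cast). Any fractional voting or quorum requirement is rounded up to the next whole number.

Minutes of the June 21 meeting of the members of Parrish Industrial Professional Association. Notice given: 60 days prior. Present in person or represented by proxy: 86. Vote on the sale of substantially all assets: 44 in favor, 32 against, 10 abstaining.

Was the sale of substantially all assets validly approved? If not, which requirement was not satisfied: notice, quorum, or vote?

Invalid — vote requirement not satisfied.

Notice: 60 days given; 60 required. Satisfied.
Quorum: 20% of 391 = 78.20, rounded up to 79; 86 present. Satisfied.
Vote: requires three-fifths of the votes cast (86 − 10 abstaining = 76); 3/5 of 76 = 45.60, rounded up to 46, so 46 needed; 44 in favor. Not satisfied.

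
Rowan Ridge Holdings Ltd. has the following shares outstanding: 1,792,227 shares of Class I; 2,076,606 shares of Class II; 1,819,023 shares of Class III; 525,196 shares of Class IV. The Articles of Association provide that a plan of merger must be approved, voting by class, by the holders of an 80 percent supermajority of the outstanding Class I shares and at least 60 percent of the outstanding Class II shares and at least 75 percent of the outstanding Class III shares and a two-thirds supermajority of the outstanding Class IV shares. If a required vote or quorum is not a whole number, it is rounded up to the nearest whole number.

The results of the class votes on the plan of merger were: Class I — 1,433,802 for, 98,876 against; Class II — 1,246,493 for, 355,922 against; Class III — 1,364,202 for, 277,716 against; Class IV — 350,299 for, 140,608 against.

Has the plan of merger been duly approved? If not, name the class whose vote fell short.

Class I: 4/5 of 1792227 = 1433781.60, rounded up to 1433782; 1,433,782 required, 1,433,802 in favor — approved.
Class II: 3/5 of 2076606 = 1245963.60, rounded up to 1245964; 1,245,964 required, 1,246,493 in favor — approved.
Class III: 3/4 of 1819023 = 1364267.25, rounded up to 1364268; 1,364,268 required, 1,364,202 in favor — not approved.
Class IV: 2/3 of 525196 = 350130.67, rounded up to 350131; 350,131 required, 350,299 in favor — approved.

Not approved — the Class III shares did not give the required vote.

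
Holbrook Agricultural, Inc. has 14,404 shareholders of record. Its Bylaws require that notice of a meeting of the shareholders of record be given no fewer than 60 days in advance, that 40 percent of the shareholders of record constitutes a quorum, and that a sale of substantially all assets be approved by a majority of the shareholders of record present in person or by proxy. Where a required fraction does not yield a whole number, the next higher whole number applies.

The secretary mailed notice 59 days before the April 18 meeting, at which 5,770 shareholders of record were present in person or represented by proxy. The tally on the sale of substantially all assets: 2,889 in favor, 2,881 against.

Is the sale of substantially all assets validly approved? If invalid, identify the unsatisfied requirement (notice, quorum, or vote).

Notice: 59 days given; 60 required. Not satisfied.
Quorum: 40% of 14,404 = 5,761.60, rounded up to 5,762; 5,770 present. Satisfied.
Vote: requires a majority of those present (5,770); a majority of 5770 is 2886, so 2,886 needed; 2,889 in favor. Satisfied.

Invalid — notice requirement not satisfied.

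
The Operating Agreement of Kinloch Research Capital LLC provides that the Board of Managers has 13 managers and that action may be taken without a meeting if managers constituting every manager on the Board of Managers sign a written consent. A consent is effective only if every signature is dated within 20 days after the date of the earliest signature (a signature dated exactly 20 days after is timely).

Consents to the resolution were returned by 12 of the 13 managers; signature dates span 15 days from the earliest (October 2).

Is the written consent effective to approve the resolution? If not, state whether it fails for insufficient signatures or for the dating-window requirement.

Not effective — insufficient signatures.

Signatures required: all of 13 — unanimous means all 13, so 13 needed; 12 signed. Insufficient.
Dating window: the latest signature is 15 days after the earliest; the limit is 20 days. Within the window.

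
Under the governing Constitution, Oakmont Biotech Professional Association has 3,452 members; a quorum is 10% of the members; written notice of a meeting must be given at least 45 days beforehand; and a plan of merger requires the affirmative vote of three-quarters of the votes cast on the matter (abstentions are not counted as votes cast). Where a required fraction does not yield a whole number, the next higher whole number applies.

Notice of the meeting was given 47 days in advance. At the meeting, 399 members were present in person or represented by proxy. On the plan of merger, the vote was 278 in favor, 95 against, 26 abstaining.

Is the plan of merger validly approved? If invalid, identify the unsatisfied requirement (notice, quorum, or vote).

Invalid — vote requirement not satisfied.

Notice: 47 days given; 45 required. Satisfied.
Quorum: 10% of 3,452 = 345.20, rounded up to 346; 399 present. Satisfied.
Vote: requires three-fourths of the votes cast (399 − 26 abstaining = 373); 3/4 of 373 = 279.75, rounded up to 280, so 280 needed; 278 in favor. Not satisfied.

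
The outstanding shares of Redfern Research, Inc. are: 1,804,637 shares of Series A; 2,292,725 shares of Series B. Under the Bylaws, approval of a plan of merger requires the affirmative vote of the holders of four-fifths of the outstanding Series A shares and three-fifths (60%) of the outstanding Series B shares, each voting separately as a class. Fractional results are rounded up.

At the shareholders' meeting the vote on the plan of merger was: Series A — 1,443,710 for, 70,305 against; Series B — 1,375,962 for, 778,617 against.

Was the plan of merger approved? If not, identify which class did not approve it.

Approved — every class gave the required vote.

Series A: 4/5 of 1804637 = 1443709.60, rounded up to 1443710; 1,443,710 required, 1,443,710 in favor — approved.
Series B: 3/5 of 2292725 = 1375635; 1,375,635 required, 1,375,962 in favor — approved.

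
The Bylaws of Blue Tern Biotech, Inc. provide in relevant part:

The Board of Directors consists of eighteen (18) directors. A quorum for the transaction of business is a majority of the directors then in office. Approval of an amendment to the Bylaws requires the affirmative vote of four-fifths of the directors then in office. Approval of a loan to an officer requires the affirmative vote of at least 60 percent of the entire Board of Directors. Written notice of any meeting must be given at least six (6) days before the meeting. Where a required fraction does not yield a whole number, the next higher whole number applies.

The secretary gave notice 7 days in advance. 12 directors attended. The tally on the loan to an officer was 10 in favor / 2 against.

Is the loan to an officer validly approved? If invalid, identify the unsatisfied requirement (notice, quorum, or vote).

Invalid — vote requirement not satisfied.

Notice: 7 days given; 6 required (7 ≥ 6). Satisfied.
Quorum: 12 present; quorum is 10. Satisfied.
Vote: the loan to an officer requires three-fifths of the entire Board of Directors (18). 3/5 of 18 = 10.80, rounded up to 11, so 11 affirmative votes are needed; 10 voted in favor. Not satisfied.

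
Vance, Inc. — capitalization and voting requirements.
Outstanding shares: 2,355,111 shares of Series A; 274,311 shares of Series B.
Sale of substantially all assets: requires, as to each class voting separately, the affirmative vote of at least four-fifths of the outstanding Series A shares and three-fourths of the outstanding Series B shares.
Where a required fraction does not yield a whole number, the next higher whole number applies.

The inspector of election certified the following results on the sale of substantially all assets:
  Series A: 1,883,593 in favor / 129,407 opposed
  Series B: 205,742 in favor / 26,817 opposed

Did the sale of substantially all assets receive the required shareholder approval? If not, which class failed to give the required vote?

Not approved — the Series A shares did not give the required vote.

Series A: 4/5 of 2355111 = 1884088.80, rounded up to 1884089; 1,884,089 required, 1,883,593 in favor — not approved.
Series B: 3/4 of 274311 = 205733.25, rounded up to 205734; 205,734 required, 205,742 in favor — approved.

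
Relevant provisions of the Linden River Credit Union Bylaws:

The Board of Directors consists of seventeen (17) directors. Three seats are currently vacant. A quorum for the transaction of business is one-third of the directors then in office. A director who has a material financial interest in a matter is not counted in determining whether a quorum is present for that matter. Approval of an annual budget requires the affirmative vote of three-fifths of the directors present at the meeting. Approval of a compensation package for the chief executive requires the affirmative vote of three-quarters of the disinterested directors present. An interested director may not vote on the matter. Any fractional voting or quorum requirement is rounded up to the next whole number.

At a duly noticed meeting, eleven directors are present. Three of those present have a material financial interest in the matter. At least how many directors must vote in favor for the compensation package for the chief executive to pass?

6

The compensation package for the chief executive requires three-fourths of the disinterested directors present (11 − 3 = 8).
3/4 of 8 = 6.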